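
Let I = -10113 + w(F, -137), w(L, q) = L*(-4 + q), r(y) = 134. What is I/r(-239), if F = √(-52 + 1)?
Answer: -10113/134 - 141*I*√51/134 ≈ -75.47 - 7.5145*I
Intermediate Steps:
F = I*√51 (F = √(-51) = I*√51 ≈ 7.1414*I)
I = -10113 - 141*I*√51 (I = -10113 + (I*√51)*(-4 - 137) = -10113 + (I*√51)*(-141) = -10113 - 141*I*√51 ≈ -10113.0 - 1006.9*I)
I/r(-239) = (-10113 - 141*I*√51)/134 = (-10113 - 141*I*√51)*(1/134) = -10113/134 - 141*I*√51/134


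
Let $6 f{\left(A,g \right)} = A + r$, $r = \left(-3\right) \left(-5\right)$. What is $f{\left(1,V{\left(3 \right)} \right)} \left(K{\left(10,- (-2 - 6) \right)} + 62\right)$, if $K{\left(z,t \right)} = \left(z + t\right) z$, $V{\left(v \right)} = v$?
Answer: $\frac{1936}{3} \approx 645.33$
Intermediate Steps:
$r = 15$
$f{\left(A,g \right)} = \frac{5}{2} + \frac{A}{6}$ ($f{\left(A,g \right)} = \frac{A + 15}{6} = \frac{15 + A}{6} = \frac{5}{2} + \frac{A}{6}$)
$K{\left(z,t \right)} = z \left(t + z\right)$ ($K{\left(z,t \right)} = \left(t + z\right) z = z \left(t + z\right)$)
$f{\left(1,V{\left(3 \right)} \right)} \left(K{\left(10,- (-2 - 6) \right)} + 62\right) = \left(\frac{5}{2} + \frac{1}{6} \cdot 1\right) \left(10 \left(- (-2 - 6) + 10\right) + 62\right) = \left(\frac{5}{2} + \frac{1}{6}\right) \left(10 \left(- (-2 - 6) + 10\right) + 62\right) = \frac{8 \left(10 \left(\left(-1\right) \left(-8\right) + 10\right) + 62\right)}{3} = \frac{8 \left(10 \left(8 + 10\right) + 62\right)}{3} = \frac{8 \left(10 \cdot 18 + 62\right)}{3} = \frac{8 \left(180 + 62\right)}{3} = \frac{8}{3} \cdot 242 = \frac{1936}{3}$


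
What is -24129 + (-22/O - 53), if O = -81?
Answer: -1958720/81 ≈ -24182.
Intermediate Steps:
-24129 + (-22/O - 53) = -24129 + (-22/(-81) - 53) = -24129 + (-22*(-1/81) - 53) = -24129 + (22/81 - 53) = -24129 - 4271/81 = -1958720/81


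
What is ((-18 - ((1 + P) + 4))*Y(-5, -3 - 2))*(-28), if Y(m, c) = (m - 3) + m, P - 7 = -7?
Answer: -8372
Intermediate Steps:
P = 0 (P = 7 - 7 = 0)
Y(m, c) = -3 + 2*m (Y(m, c) = (-3 + m) + m = -3 + 2*m)
((-18 - ((1 + P) + 4))*Y(-5, -3 - 2))*(-28) = ((-18 - ((1 + 0) + 4))*(-3 + 2*(-5)))*(-28) = ((-18 - (1 + 4))*(-3 - 10))*(-28) = ((-18 - 1*5)*(-13))*(-28) = ((-18 - 5)*(-13))*(-28) = -23*(-13)*(-28) = 299*(-28) = -8372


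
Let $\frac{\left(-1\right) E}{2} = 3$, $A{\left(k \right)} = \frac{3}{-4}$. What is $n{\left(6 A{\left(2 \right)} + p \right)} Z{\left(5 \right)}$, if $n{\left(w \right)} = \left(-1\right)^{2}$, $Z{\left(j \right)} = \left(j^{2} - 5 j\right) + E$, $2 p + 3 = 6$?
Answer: $-6$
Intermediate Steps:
$A{\left(k \right)} = - \frac{3}{4}$ ($A{\left(k \right)} = 3 \left(- \frac{1}{4}\right) = - \frac{3}{4}$)
$p = \frac{3}{2}$ ($p = - \frac{3}{2} + \frac{1}{2} \cdot 6 = - \frac{3}{2} + 3 = \frac{3}{2} \approx 1.5$)
$E = -6$ ($E = \left(-2\right) 3 = -6$)
$Z{\left(j \right)} = -6 + j^{2} - 5 j$ ($Z{\left(j \right)} = \left(j^{2} - 5 j\right) - 6 = -6 + j^{2} - 5 j$)
$n{\left(w \right)} = 1$
$n{\left(6 A{\left(2 \right)} + p \right)} Z{\left(5 \right)} = 1 \left(-6 + 5^{2} - 25\right) = 1 \left(-6 + 25 - 25\right) = 1 \left(-6\right) = -6$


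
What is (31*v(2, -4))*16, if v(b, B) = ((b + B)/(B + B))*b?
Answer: 248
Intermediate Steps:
v(b, B) = b*(B + b)/(2*B) (v(b, B) = ((B + b)/((2*B)))*b = ((B + b)*(1/(2*B)))*b = ((B + b)/(2*B))*b = b*(B + b)/(2*B))
(31*v(2, -4))*16 = (31*((½)*2*(-4 + 2)/(-4)))*16 = (31*((½)*2*(-¼)*(-2)))*16 = (31*(½))*16 = (31/2)*16 = 248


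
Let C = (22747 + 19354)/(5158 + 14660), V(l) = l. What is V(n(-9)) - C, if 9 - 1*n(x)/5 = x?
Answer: 1741519/19818 ≈ 87.876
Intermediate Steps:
n(x) = 45 - 5*x
C = 42101/19818 ≈ 2.1244
V(n(-9)) - C = (45 - 5*(-9)) - 1*42101/19818 = (45 + 45) - 42101/19818 = 90 - 42101/19818 = 1741519/19818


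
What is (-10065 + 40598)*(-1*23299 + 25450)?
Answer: 65676483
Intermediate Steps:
(-10065 + 40598)*(-1*23299 + 25450) = 30533*(-23299 + 25450) = 30533*2151 = 65676483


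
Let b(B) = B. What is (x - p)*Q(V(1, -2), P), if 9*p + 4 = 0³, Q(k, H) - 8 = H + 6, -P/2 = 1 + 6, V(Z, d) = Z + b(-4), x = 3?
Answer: 0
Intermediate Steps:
V(Z, d) = -4 + Z (V(Z, d) = Z - 4 = -4 + Z)
P = -14 (P = -2*(1 + 6) = -2*7 = -14)
Q(k, H) = 14 + H (Q(k, H) = 8 + (H + 6) = 8 + (6 + H) = 14 + H)
p = -4/9 (p = -4/9 + (⅑)*0³ = -4/9 + (⅑)*0 = -4/9 + 0 = -4/9 ≈ -0.44444)
(x - p)*Q(V(1, -2), P) = (3 - 1*(-4/9))*(14 - 14) = (3 + 4/9)*0 = (31/9)*0 = 0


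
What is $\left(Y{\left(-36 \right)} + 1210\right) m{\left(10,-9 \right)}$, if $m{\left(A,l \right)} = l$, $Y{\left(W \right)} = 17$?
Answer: $-11043$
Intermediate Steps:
$\left(Y{\left(-36 \right)} + 1210\right) m{\left(10,-9 \right)} = \left(17 + 1210\right) \left(-9\right) = 1227 \left(-9\right) = -11043$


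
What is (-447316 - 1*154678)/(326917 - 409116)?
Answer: 601994/82199 ≈ 7.3236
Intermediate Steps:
(-447316 - 1*154678)/(326917 - 409116) = (-447316 - 154678)/(-82199) = -601994*(-1/82199) = 601994/82199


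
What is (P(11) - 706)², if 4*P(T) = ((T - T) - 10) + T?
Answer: 7969329/16 ≈ 4.9808e+5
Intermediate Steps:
P(T) = -5/2 + T/4 (P(T) = (((T - T) - 10) + T)/4 = ((0 - 10) + T)/4 = (-10 + T)/4 = -5/2 + T/4)
(P(11) - 706)² = ((-5/2 + (¼)*11) - 706)² = ((-5/2 + 11/4) - 706)² = (¼ - 706)² = (-2823/4)² = 7969329/16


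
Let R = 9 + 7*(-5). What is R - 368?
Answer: -394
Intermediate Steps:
R = -26 (R = 9 - 35 = -26)
R - 368 = -26 - 368 = -394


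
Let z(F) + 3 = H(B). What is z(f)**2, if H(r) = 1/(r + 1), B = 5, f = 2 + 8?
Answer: 289/36 ≈ 8.0278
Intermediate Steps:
f = 10
H(r) = 1/(1 + r)
z(F) = -17/6 (z(F) = -3 + 1/(1 + 5) = -3 + 1/6 = -17/6)
z(f)**2 = (-17/6)**2 = 289/36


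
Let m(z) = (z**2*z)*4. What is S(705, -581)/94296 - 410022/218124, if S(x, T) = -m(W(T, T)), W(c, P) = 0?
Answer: -22779/12118 ≈ -1.8798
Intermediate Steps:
m(z) = 4*z**3 (m(z) = z**3*4 = 4*z**3)
S(x, T) = 0 (S(x, T) = -4*0**3 = -4*0 = -1*0 = 0)
S(705, -581)/94296 - 410022/218124 = 0/94296 - 410022/218124 = 0*(1/94296) - 410022*1/218124 = 0 - 22779/12118 = -22779/12118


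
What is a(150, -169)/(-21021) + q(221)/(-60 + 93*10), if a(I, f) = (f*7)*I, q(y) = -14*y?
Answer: 163631/33495 ≈ 4.8852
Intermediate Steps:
a(I, f) = 7*I*f (a(I, f) = (7*f)*I = 7*I*f)
a(150, -169)/(-21021) + q(221)/(-60 + 93*10) = (7*150*(-169))/(-21021) + (-14*221)/(-60 + 93*10) = -177450*(-1/21021) - 3094/(-60 + 930) = 650/77 - 3094/870 = 650/77 - 3094*1/870 = 650/77 - 1547/435 = 163631/33495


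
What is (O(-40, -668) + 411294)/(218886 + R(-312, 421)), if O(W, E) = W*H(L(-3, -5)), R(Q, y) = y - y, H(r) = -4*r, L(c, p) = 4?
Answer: 205967/109443 ≈ 1.8820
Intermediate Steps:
R(Q, y) = 0
O(W, E) = -16*W (O(W, E) = W*(-4*4) = W*(-16) = -16*W)
(O(-40, -668) + 411294)/(218886 + R(-312, 421)) = (-16*(-40) + 411294)/(218886 + 0) = (640 + 411294)/218886 = 411934*(1/218886) = 205967/109443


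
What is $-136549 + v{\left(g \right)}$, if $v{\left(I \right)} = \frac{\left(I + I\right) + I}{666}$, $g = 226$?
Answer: $- \frac{15156826}{111} \approx -1.3655 \cdot 10^{5}$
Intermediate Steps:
$v{\left(I \right)} = \frac{I}{222}$ ($v{\left(I \right)} = \left(2 I + I\right) \frac{1}{666} = 3 I \frac{1}{666} = \frac{I}{222}$)
$-136549 + v{\left(g \right)} = -136549 + \frac{1}{222} \cdot 226 = -136549 + \frac{113}{111} = - \frac{15156826}{111}$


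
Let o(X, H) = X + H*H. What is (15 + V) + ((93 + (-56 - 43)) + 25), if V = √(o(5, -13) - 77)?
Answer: 34 + √97 ≈ 43.849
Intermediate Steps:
o(X, H) = X + H²
V = √97 (V = √((5 + (-13)²) - 77) = √((5 + 169) - 77) = √(174 - 77) = √97 ≈ 9.8489)
(15 + V) + ((93 + (-56 - 43)) + 25) = (15 + √97) + ((93 + (-56 - 43)) + 25) = (15 + √97) + ((93 - 99) + 25) = (15 + √97) + (-6 + 25) = (15 + √97) + 19 = 34 + √97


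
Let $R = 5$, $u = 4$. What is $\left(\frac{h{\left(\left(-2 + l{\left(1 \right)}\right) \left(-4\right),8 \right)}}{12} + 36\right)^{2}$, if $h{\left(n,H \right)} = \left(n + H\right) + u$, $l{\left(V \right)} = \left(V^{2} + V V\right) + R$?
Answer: $\frac{11236}{9} \approx 1248.4$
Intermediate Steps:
$l{\left(V \right)} = 5 + 2 V^{2}$ ($l{\left(V \right)} = \left(V^{2} + V V\right) + 5 = \left(V^{2} + V^{2}\right) + 5 = 2 V^{2} + 5 = 5 + 2 V^{2}$)
$h{\left(n,H \right)} = 4 + H + n$ ($h{\left(n,H \right)} = \left(n + H\right) + 4 = \left(H + n\right) + 4 = 4 + H + n$)
$\left(\frac{h{\left(\left(-2 + l{\left(1 \right)}\right) \left(-4\right),8 \right)}}{12} + 36\right)^{2} = \left(\frac{4 + 8 + \left(-2 + \left(5 + 2 \cdot 1^{2}\right)\right) \left(-4\right)}{12} + 36\right)^{2} = \left(\left(4 + 8 + \left(-2 + \left(5 + 2 \cdot 1\right)\right) \left(-4\right)\right) \frac{1}{12} + 36\right)^{2} = \left(\left(4 + 8 + \left(-2 + \left(5 + 2\right)\right) \left(-4\right)\right) \frac{1}{12} + 36\right)^{2} = \left(\left(4 + 8 + \left(-2 + 7\right) \left(-4\right)\right) \frac{1}{12} + 36\right)^{2} = \left(\left(4 + 8 + 5 \left(-4\right)\right) \frac{1}{12} + 36\right)^{2} = \left(\left(4 + 8 - 20\right) \frac{1}{12} + 36\right)^{2} = \left(\left(-8\right) \frac{1}{12} + 36\right)^{2} = \left(- \frac{2}{3} + 36\right)^{2} = \left(\frac{106}{3}\right)^{2} = \frac{11236}{9}$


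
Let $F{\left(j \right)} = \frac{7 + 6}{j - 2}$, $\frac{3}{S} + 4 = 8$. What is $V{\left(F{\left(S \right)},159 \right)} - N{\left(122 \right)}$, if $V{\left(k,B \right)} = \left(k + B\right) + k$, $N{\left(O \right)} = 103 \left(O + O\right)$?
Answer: $- \frac{124969}{5} \approx -24994.0$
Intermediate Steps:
$S = \frac{3}{4}$ ($S = \frac{3}{-4 + 8} = \frac{3}{4} \approx 0.75$)
$F{\left(j \right)} = \frac{13}{-2 + j}$
$N{\left(O \right)} = 206 O$ ($N{\left(O \right)} = 103 \cdot 2 O = 206 O$)
$V{\left(k,B \right)} = B + 2 k$ ($V{\left(k,B \right)} = \left(B + k\right) + k = B + 2 k$)
$V{\left(F{\left(S \right)},159 \right)} - N{\left(122 \right)} = \left(159 + 2 \frac{13}{-2 + \frac{3}{4}}\right) - 206 \cdot 122 = \left(159 + 2 \frac{13}{- \frac{5}{4}}\right) - 25132 = \left(159 + 2 \cdot 13 \left(- \frac{4}{5}\right)\right) - 25132 = \left(159 + 2 \left(- \frac{52}{5}\right)\right) - 25132 = \left(159 - \frac{104}{5}\right) - 25132 = \frac{691}{5} - 25132 = - \frac{124969}{5}$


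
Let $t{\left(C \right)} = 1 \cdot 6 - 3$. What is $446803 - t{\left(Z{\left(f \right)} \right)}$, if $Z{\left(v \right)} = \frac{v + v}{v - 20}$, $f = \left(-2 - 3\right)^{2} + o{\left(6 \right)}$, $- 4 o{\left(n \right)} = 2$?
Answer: $446800$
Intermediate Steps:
$o{\left(n \right)} = - \frac{1}{2}$ ($o{\left(n \right)} = \left(- \frac{1}{4}\right) 2 = - \frac{1}{2}$)
$f = \frac{49}{2}$ ($f = \left(-2 - 3\right)^{2} - \frac{1}{2} = \left(-5\right)^{2} - \frac{1}{2} = 25 - \frac{1}{2} = \frac{49}{2} \approx 24.5$)
$Z{\left(v \right)} = \frac{2 v}{-20 + v}$
$t{\left(C \right)} = 3$ ($t{\left(C \right)} = 6 - 3 = 3$)
$446803 - t{\left(Z{\left(f \right)} \right)} = 446803 - 3 = 446800$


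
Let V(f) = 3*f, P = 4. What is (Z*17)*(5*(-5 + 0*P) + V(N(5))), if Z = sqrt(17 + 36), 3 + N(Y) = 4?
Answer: -374*sqrt(53) ≈ -2722.8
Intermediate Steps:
N(Y) = 1 (N(Y) = -3 + 4 = 1)
Z = sqrt(53) ≈ 7.2801
(Z*17)*(5*(-5 + 0*P) + V(N(5))) = (sqrt(53)*17)*(5*(-5 + 0*4) + 3*1) = (17*sqrt(53))*(5*(-5 + 0) + 3) = (17*sqrt(53))*(5*(-5) + 3) = (17*sqrt(53))*(-25 + 3) = (17*sqrt(53))*(-22) = -374*sqrt(53)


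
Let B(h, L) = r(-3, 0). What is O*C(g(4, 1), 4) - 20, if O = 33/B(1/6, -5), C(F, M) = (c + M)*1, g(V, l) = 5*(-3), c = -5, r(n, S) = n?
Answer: -9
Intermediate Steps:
B(h, L) = -3
g(V, l) = -15
C(F, M) = -5 + M (C(F, M) = (-5 + M)*1 = -5 + M)
O = -11 (O = 33/(-3) = 33*(-1/3) = -11)
O*C(g(4, 1), 4) - 20 = -11*(-5 + 4) - 20 = -11*(-1) - 20 = 11 - 20 = -9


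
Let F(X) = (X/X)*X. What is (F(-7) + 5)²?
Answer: 4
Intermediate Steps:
F(X) = X (F(X) = 1*X = X)
(F(-7) + 5)² = (-7 + 5)² = (-2)² = 4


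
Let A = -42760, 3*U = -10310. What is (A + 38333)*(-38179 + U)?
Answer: 552697669/3 ≈ 1.8423e+8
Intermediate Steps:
U = -10310/3 (U = (⅓)*(-10310) = -10310/3 ≈ -3436.7)
(A + 38333)*(-38179 + U) = (-42760 + 38333)*(-38179 - 10310/3) = -4427*(-124847/3) = 552697669/3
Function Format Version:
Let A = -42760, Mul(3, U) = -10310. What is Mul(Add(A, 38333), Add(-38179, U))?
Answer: Rational(552697669, 3) ≈ 1.8423e+8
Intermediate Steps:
U = Rational(-10310, 3) (U = Mul(Rational(1, 3), -10310) = Rational(-10310, 3) ≈ -3436.7)
Mul(Add(A, 38333), Add(-38179, U)) = Mul(Add(-42760, 38333), Add(-38179, Rational(-10310, 3))) = Mul(-4427, Rational(-124847, 3)) = Rational(552697669, 3)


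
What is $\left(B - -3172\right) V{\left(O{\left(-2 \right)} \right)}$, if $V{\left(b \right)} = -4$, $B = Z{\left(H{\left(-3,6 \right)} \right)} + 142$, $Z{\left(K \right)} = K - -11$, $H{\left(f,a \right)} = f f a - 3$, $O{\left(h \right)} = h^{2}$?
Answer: $-13504$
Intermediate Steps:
$H{\left(f,a \right)} = -3 + a f^{2}$ ($H{\left(f,a \right)} = f^{2} a - 3 = a f^{2} - 3 = -3 + a f^{2}$)
$Z{\left(K \right)} = 11 + K$ ($Z{\left(K \right)} = K + 11 = 11 + K$)
$B = 204$ ($B = \left(11 - \left(3 - 6 \left(-3\right)^{2}\right)\right) + 142 = \left(11 + \left(-3 + 6 \cdot 9\right)\right) + 142 = \left(11 + \left(-3 + 54\right)\right) + 142 = \left(11 + 51\right) + 142 = 62 + 142 = 204$)
$\left(B - -3172\right) V{\left(O{\left(-2 \right)} \right)} = \left(204 - -3172\right) \left(-4\right) = \left(204 + 3172\right) \left(-4\right) = 3376 \left(-4\right) = -13504$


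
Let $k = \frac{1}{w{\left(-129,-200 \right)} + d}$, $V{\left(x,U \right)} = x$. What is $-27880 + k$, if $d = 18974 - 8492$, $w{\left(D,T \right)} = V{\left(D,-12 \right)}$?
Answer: $- \frac{288641639}{10353} \approx -27880.0$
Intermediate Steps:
$w{\left(D,T \right)} = D$
$d = 10482$
$k = \frac{1}{10353}$ ($k = \frac{1}{-129 + 10482} = \frac{1}{10353} \approx 9.659 \cdot 10^{-5}$)
$-27880 + k = -27880 + \frac{1}{10353} = - \frac{288641639}{10353}$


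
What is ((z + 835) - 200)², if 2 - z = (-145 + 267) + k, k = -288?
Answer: 644809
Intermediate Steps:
z = 168 (z = 2 - ((-145 + 267) - 288) = 2 - (122 - 288) = 2 - 1*(-166) = 2 + 166 = 168)
((z + 835) - 200)² = ((168 + 835) - 200)² = (1003 - 200)² = 803² = 644809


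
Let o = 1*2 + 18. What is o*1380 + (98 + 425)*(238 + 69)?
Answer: 188161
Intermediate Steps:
o = 20 (o = 2 + 18 = 20)
o*1380 + (98 + 425)*(238 + 69) = 20*1380 + (98 + 425)*(238 + 69) = 27600 + 523*307 = 27600 + 160561 = 188161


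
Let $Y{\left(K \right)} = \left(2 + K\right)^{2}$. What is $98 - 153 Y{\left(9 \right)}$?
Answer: $-18415$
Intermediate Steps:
$98 - 153 Y{\left(9 \right)} = 98 - 153 \left(2 + 9\right)^{2} = 98 - 153 \cdot 11^{2} = 98 - 18513 = -18415$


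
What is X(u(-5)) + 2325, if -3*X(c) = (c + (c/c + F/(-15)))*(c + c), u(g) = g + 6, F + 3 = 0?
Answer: 34853/15 ≈ 2323.5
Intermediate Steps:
F = -3 (F = -3 + 0 = -3)
u(g) = 6 + g
X(c) = -2*c*(6/5 + c)/3 (X(c) = -(c + (c/c - 3/(-15)))*(c + c)/3 = -(c + (1 - 3*(-1/15)))*2*c/3 = -(c + (1 + 1/5))*2*c/3 = -(c + 6/5)*2*c/3 = -(6/5 + c)*2*c/3 = -2*c*(6/5 + c)/3)
X(u(-5)) + 2325 = -2*(6 - 5)*(6 + 5*(6 - 5))/15 + 2325 = -2/15*1*(6 + 5*1) + 2325 = -2/15*1*(6 + 5) + 2325 = -2/15*1*11 + 2325 = -22/15 + 2325 = 34853/15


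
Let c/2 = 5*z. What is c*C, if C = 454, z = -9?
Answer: -40860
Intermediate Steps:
c = -90 (c = 2*(5*(-9)) = 2*(-45) = -90)
c*C = -90*454 = -40860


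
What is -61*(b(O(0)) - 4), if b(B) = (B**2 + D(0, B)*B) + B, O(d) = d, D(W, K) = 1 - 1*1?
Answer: 244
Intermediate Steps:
D(W, K) = 0 (D(W, K) = 1 - 1 = 0)
b(B) = B + B**2 (b(B) = (B**2 + 0*B) + B = (B**2 + 0) + B = B**2 + B = B + B**2)
-61*(b(O(0)) - 4) = -61*(0*(1 + 0) - 4) = -61*(0*1 - 4) = -61*(0 - 4) = -61*(-4) = 244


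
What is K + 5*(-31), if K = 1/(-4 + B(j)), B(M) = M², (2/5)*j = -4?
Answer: -14879/96 ≈ -154.99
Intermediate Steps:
j = -10 (j = (5/2)*(-4) = -10)
K = 1/96 (K = 1/(-4 + (-10)²) = 1/(-4 + 100) = 1/96 ≈ 0.010417)
K + 5*(-31) = 1/96 + 5*(-31) = 1/96 - 155 = -14879/96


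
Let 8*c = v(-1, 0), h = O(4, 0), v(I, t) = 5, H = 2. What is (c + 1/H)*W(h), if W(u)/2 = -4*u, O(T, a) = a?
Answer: 0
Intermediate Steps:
h = 0
c = 5/8 (c = (1/8)*5 = 5/8 ≈ 0.62500)
W(u) = -8*u (W(u) = 2*(-4*u) = -8*u)
(c + 1/H)*W(h) = (5/8 + 1/2)*(-8*0) = (5/8 + 1/2)*0 = (9/8)*0 = 0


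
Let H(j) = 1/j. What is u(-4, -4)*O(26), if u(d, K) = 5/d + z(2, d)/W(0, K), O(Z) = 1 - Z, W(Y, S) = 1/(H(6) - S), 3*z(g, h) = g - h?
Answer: -2125/12 ≈ -177.08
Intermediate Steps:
H(j) = 1/j
z(g, h) = -h/3 + g/3 (z(g, h) = (g - h)/3 = -h/3 + g/3)
W(Y, S) = 1/(⅙ - S) (W(Y, S) = 1/(1/6 - S) = 1/(⅙ - S))
u(d, K) = 5/d + (⅙ - K)*(⅔ - d/3) (u(d, K) = 5/d + (-d/3 + (⅓)*2)/((-6/(-1 + 6*K))) = 5/d + (-d/3 + ⅔)*(⅙ - K) = 5/d + (⅔ - d/3)*(⅙ - K) = 5/d + (⅙ - K)*(⅔ - d/3))
u(-4, -4)*O(26) = ((1/18)*(90 - 4*(-1 + 6*(-4))*(-2 - 4))/(-4))*(1 - 1*26) = ((1/18)*(-¼)*(90 - 4*(-1 - 24)*(-6)))*(1 - 26) = ((1/18)*(-¼)*(90 - 4*(-25)*(-6)))*(-25) = ((1/18)*(-¼)*(90 - 600))*(-25) = ((1/18)*(-¼)*(-510))*(-25) = (85/12)*(-25) = -2125/12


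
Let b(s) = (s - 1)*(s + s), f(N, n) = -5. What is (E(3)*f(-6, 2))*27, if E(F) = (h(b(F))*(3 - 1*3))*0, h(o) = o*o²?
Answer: 0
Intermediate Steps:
b(s) = 2*s*(-1 + s) (b(s) = (-1 + s)*(2*s) = 2*s*(-1 + s))
h(o) = o³
E(F) = 0 (E(F) = ((2*F*(-1 + F))³*(3 - 1*3))*0 = ((8*F³*(-1 + F)³)*(3 - 3))*0 = ((8*F³*(-1 + F)³)*0)*0 = 0*0 = 0)
(E(3)*f(-6, 2))*27 = (0*(-5))*27 = 0*27 = 0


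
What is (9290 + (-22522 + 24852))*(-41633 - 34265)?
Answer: -881934760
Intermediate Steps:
(9290 + (-22522 + 24852))*(-41633 - 34265) = (9290 + 2330)*(-75898) = 11620*(-75898) = -881934760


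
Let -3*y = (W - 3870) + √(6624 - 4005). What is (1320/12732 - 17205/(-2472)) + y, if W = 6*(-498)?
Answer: 2004742979/874264 - √291 ≈ 2276.0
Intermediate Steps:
W = -2988
y = 2286 - √291 (y = -((-2988 - 3870) + √(6624 - 4005))/3 = -(-6858 + √2619)/3 = -(-6858 + 3*√291)/3 = 2286 - √291 ≈ 2268.9)
(1320/12732 - 17205/(-2472)) + y = (1320/12732 - 17205/(-2472)) + (2286 - √291) = (1320*(1/12732) - 17205*(-1/2472)) + (2286 - √291) = (110/1061 + 5735/824) + (2286 - √291) = 6175475/874264 + (2286 - √291) = 2004742979/874264 - √291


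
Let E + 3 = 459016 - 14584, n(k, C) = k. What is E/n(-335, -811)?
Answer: -444429/335 ≈ -1326.7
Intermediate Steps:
E = 444429 (E = -3 + (459016 - 14584) = -3 + 444432 = 444429)
E/n(-335, -811) = 444429/(-335) = 444429*(-1/335) = -444429/335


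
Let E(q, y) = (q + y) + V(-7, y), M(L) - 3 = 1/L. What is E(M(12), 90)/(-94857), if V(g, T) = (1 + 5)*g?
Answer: -613/1138284 ≈ -0.00053853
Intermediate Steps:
V(g, T) = 6*g
M(L) = 3 + 1/L
E(q, y) = -42 + q + y (E(q, y) = (q + y) + 6*(-7) = (q + y) - 42 = -42 + q + y)
E(M(12), 90)/(-94857) = (-42 + (3 + 1/12) + 90)/(-94857) = (-42 + (3 + 1/12) + 90)*(-1/94857) = (-42 + 37/12 + 90)*(-1/94857) = (613/12)*(-1/94857) = -613/1138284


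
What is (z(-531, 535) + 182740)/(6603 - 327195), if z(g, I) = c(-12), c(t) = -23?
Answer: -182717/320592 ≈ -0.56994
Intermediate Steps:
z(g, I) = -23
(z(-531, 535) + 182740)/(6603 - 327195) = (-23 + 182740)/(6603 - 327195) = 182717/(-320592) = 182717*(-1/320592) = -182717/320592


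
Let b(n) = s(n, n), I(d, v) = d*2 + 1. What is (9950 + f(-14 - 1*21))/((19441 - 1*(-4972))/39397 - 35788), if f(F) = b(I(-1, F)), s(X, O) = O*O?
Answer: -392039547/1409915423 ≈ -0.27806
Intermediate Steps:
s(X, O) = O²
I(d, v) = 1 + 2*d (I(d, v) = 2*d + 1 = 1 + 2*d)
b(n) = n²
f(F) = 1 (f(F) = (1 + 2*(-1))² = (1 - 2)² = (-1)² = 1)
(9950 + f(-14 - 1*21))/((19441 - 1*(-4972))/39397 - 35788) = (9950 + 1)/((19441 - 1*(-4972))/39397 - 35788) = 9951/((19441 + 4972)*(1/39397) - 35788) = 9951/(24413*(1/39397) - 35788) = 9951/(24413/39397 - 35788) = 9951/(-1409915423/39397) = 9951*(-39397/1409915423) = -392039547/1409915423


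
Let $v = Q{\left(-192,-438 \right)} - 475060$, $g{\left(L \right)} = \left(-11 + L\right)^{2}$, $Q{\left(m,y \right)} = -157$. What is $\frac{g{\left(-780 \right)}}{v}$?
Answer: $- \frac{625681}{475217} \approx -1.3166$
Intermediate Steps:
$v = -475217$ ($v = -157 - 475060 = -475217$)
$\frac{g{\left(-780 \right)}}{v} = \frac{\left(-11 - 780\right)^{2}}{-475217} = \left(-791\right)^{2} \left(- \frac{1}{475217}\right) = 625681 \left(- \frac{1}{475217}\right) = - \frac{625681}{475217}$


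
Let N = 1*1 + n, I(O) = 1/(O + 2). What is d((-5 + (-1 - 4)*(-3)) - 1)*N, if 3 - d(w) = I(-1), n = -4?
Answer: -6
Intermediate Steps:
I(O) = 1/(2 + O)
N = -3 (N = 1*1 - 4 = 1 - 4 = -3)
d(w) = 2 (d(w) = 3 - 1/(2 - 1) = 3 - 1/1 = 3 - 1*1 = 3 - 1 = 2)
d((-5 + (-1 - 4)*(-3)) - 1)*N = 2*(-3) = -6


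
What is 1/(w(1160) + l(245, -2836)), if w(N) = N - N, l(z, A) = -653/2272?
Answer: -2272/653 ≈ -3.4793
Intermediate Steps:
l(z, A) = -653/2272 (l(z, A) = -653*1/2272 = -653/2272)
w(N) = 0
1/(w(1160) + l(245, -2836)) = 1/(0 - 653/2272) = 1/(-653/2272) = -2272/653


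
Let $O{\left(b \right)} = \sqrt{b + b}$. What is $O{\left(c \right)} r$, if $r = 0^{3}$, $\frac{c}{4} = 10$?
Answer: $0$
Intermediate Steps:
$c = 40$ ($c = 4 \cdot 10 = 40$)
$O{\left(b \right)} = \sqrt{2} \sqrt{b}$ ($O{\left(b \right)} = \sqrt{2 b} = \sqrt{2} \sqrt{b}$)
$r = 0$
$O{\left(c \right)} r = \sqrt{2} \sqrt{40} \cdot 0 = \sqrt{2} \cdot 2 \sqrt{10} \cdot 0 = 4 \sqrt{5} \cdot 0 = 0$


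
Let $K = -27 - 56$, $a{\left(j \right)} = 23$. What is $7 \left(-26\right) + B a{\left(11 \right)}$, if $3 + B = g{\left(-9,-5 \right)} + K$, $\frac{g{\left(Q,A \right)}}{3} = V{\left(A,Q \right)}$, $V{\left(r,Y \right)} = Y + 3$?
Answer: $-2574$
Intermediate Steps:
$V{\left(r,Y \right)} = 3 + Y$
$g{\left(Q,A \right)} = 9 + 3 Q$ ($g{\left(Q,A \right)} = 3 \left(3 + Q\right) = 9 + 3 Q$)
$K = -83$ ($K = -27 - 56 = -83$)
$B = -104$ ($B = -3 + \left(\left(9 + 3 \left(-9\right)\right) - 83\right) = -3 + \left(\left(9 - 27\right) - 83\right) = -3 - 101 = -104$)
$7 \left(-26\right) + B a{\left(11 \right)} = 7 \left(-26\right) - 2392 = -182 - 2392 = -2574$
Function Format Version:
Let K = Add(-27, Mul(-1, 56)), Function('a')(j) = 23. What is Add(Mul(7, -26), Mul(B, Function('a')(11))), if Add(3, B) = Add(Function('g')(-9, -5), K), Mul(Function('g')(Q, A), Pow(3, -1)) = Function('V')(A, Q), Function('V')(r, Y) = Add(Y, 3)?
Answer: -2574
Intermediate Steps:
Function('V')(r, Y) = Add(3, Y)
Function('g')(Q, A) = Add(9, Mul(3, Q)) (Function('g')(Q, A) = Mul(3, Add(3, Q)) = Add(9, Mul(3, Q)))
K = -83 (K = Add(-27, -56) = -83)
B = -104 (B = Add(-3, Add(Add(9, Mul(3, -9)), -83)) = Add(-3, Add(Add(9, -27), -83)) = Add(-3, Add(-18, -83)) = Add(-3, -101) = -104)
Add(Mul(7, -26), Mul(B, Function('a')(11))) = Add(Mul(7, -26), Mul(-104, 23)) = Add(-182, -2392) = -2574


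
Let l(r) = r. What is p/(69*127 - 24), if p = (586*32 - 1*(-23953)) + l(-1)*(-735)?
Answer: 14480/2913 ≈ 4.9708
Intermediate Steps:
p = 43440 (p = (586*32 - 1*(-23953)) - 1*(-735) = (18752 + 23953) + 735 = 42705 + 735 = 43440)
p/(69*127 - 24) = 43440/(69*127 - 24) = 43440/(8763 - 24) = 43440/8739 = 43440*(1/8739) = 14480/2913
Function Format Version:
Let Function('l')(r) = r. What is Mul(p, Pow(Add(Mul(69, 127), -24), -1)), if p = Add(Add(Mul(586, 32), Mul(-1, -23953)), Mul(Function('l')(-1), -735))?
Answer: Rational(14480, 2913) ≈ 4.9708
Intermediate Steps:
p = 43440 (p = Add(Add(Mul(586, 32), Mul(-1, -23953)), Mul(-1, -735)) = Add(Add(18752, 23953), 735) = Add(42705, 735) = 43440)
Mul(p, Pow(Add(Mul(69, 127), -24), -1)) = Mul(43440, Pow(Add(Mul(69, 127), -24), -1)) = Mul(43440, Pow(Add(8763, -24), -1)) = Mul(43440, Pow(8739, -1)) = Mul(43440, Rational(1, 8739)) = Rational(14480, 2913)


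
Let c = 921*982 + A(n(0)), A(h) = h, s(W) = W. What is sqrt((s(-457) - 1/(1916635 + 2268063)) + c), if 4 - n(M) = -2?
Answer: sqrt(323062582984919314)/597814 ≈ 950.77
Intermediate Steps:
n(M) = 6 (n(M) = 4 - 1*(-2) = 4 + 2 = 6)
c = 904428 (c = 921*982 + 6 = 904422 + 6 = 904428)
sqrt((s(-457) - 1/(1916635 + 2268063)) + c) = sqrt((-457 - 1/(1916635 + 2268063)) + 904428) = sqrt((-457 - 1/4184698) + 904428) = sqrt(-1912406987/4184698 + 904428) = sqrt(3782845635757/4184698) = sqrt(323062582984919314)/597814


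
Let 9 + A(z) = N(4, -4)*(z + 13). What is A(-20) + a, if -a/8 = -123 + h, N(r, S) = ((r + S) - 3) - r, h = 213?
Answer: -680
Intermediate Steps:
N(r, S) = -3 + S (N(r, S) = ((S + r) - 3) - r = (-3 + S + r) - r = -3 + S)
a = -720 (a = -8*(-123 + 213) = -8*90 = -720)
A(z) = -100 - 7*z (A(z) = -9 + (-3 - 4)*(z + 13) = -9 - 7*(13 + z) = -9 + (-91 - 7*z) = -100 - 7*z)
A(-20) + a = (-100 - 7*(-20)) - 720 = (-100 + 140) - 720 = 40 - 720 = -680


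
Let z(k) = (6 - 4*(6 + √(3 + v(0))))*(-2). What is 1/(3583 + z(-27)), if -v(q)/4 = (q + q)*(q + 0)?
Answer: 3619/13096969 - 8*√3/13096969 ≈ 0.00027527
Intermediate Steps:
v(q) = -8*q² (v(q) = -4*(q + q)*(q + 0) = -4*2*q*q = -8*q²)
z(k) = 36 + 8*√3 (z(k) = (6 - 4*(6 + √(3 - 8*0²)))*(-2) = (6 - 4*(6 + √(3 - 8*0)))*(-2) = (6 - 4*(6 + √(3 + 0)))*(-2) = (6 - 4*(6 + √3))*(-2) = (6 + (-24 - 4*√3))*(-2) = (-18 - 4*√3)*(-2) = 36 + 8*√3)
1/(3583 + z(-27)) = 1/(3583 + (36 + 8*√3)) = 1/(3619 + 8*√3)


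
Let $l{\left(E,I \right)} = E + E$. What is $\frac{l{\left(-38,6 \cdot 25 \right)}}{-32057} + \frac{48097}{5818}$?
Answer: $\frac{1542287697}{186507626} \approx 8.2693$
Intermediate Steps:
$l{\left(E,I \right)} = 2 E$
$\frac{l{\left(-38,6 \cdot 25 \right)}}{-32057} + \frac{48097}{5818} = \frac{2 \left(-38\right)}{-32057} + \frac{48097}{5818} = \left(-76\right) \left(- \frac{1}{32057}\right) + 48097 \cdot \frac{1}{5818} = \frac{76}{32057} + \frac{48097}{5818} = \frac{1542287697}{186507626}$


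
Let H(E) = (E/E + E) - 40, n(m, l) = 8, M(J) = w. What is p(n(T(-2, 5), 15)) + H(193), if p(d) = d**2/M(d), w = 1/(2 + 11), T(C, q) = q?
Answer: 986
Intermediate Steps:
w = 1/13 ≈ 0.076923
M(J) = 1/13
p(d) = 13*d**2 (p(d) = d**2/(1/13) = d**2*13 = 13*d**2)
H(E) = -39 + E (H(E) = (1 + E) - 40 = -39 + E)
p(n(T(-2, 5), 15)) + H(193) = 13*8**2 + (-39 + 193) = 13*64 + 154 = 832 + 154 = 986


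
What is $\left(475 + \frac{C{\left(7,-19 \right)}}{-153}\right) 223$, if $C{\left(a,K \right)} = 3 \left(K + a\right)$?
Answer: $\frac{1801617}{17} \approx 1.0598 \cdot 10^{5}$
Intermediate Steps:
$C{\left(a,K \right)} = 3 K + 3 a$
$\left(475 + \frac{C{\left(7,-19 \right)}}{-153}\right) 223 = \left(475 + \frac{3 \left(-19\right) + 3 \cdot 7}{-153}\right) 223 = \left(475 + \left(-57 + 21\right) \left(- \frac{1}{153}\right)\right) 223 = \left(475 - - \frac{4}{17}\right) 223 = \left(475 + \frac{4}{17}\right) 223 = \frac{8079}{17} \cdot 223 = \frac{1801617}{17}$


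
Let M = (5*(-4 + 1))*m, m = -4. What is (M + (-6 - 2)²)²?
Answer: 15376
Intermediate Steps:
M = 60 (M = (5*(-4 + 1))*(-4) = (5*(-3))*(-4) = -15*(-4) = 60)
(M + (-6 - 2)²)² = (60 + (-6 - 2)²)² = (60 + (-8)²)² = (60 + 64)² = 124² = 15376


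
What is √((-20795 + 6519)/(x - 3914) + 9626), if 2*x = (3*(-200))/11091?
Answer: 2*√126019266881227890/7235079 ≈ 98.131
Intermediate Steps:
x = -100/3697 (x = ((3*(-200))/11091)/2 = (-600*1/11091)/2 = (½)*(-200/3697) = -100/3697 ≈ -0.027049)
√((-20795 + 6519)/(x - 3914) + 9626) = √((-20795 + 6519)/(-100/3697 - 3914) + 9626) = √(-14276/(-14470158/3697) + 9626) = √(-14276*(-3697/14470158) + 9626) = √(26389186/7235079 + 9626) = √(69671259640/7235079) = 2*√126019266881227890/7235079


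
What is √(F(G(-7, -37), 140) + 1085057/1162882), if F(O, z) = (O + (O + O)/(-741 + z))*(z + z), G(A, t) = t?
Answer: I*√5043047967721417604286/698892082 ≈ 101.61*I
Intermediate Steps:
F(O, z) = 2*z*(O + 2*O/(-741 + z)) (F(O, z) = (O + (2*O)/(-741 + z))*(2*z) = (O + 2*O/(-741 + z))*(2*z) = 2*z*(O + 2*O/(-741 + z)))
√(F(G(-7, -37), 140) + 1085057/1162882) = √(2*(-37)*140*(-739 + 140)/(-741 + 140) + 1085057/1162882) = √(2*(-37)*140*(-599)/(-601) + 1085057*(1/1162882)) = √(2*(-37)*140*(-1/601)*(-599) + 1085057/1162882) = √(-6205640/601 + 1085057/1162882) = √(-7215774935223/698892082) = I*√5043047967721417604286/698892082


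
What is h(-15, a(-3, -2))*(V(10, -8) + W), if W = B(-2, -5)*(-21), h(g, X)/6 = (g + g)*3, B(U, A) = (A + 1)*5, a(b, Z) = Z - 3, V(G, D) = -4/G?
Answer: -226584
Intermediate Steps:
a(b, Z) = -3 + Z
B(U, A) = 5 + 5*A (B(U, A) = (1 + A)*5 = 5 + 5*A)
h(g, X) = 36*g (h(g, X) = 6*((g + g)*3) = 6*((2*g)*3) = 6*(6*g) = 36*g)
W = 420 (W = (5 + 5*(-5))*(-21) = (5 - 25)*(-21) = -20*(-21) = 420)
h(-15, a(-3, -2))*(V(10, -8) + W) = (36*(-15))*(-4/10 + 420) = -540*(-4*⅒ + 420) = -540*(-⅖ + 420) = -540*2098/5 = -226584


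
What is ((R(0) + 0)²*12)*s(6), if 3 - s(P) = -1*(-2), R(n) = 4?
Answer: 192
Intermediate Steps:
s(P) = 1 (s(P) = 3 - (-1)*(-2) = 3 - 1*2 = 3 - 2 = 1)
((R(0) + 0)²*12)*s(6) = ((4 + 0)²*12)*1 = (4²*12)*1 = (16*12)*1 = 192*1 = 192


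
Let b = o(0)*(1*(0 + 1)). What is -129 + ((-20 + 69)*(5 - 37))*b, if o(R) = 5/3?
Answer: -8227/3 ≈ -2742.3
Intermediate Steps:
o(R) = 5/3 (o(R) = 5*(⅓) = 5/3)
b = 5/3 (b = 5*(1*(0 + 1))/3 = 5*(1*1)/3 = (5/3)*1 = 5/3 ≈ 1.6667)
-129 + ((-20 + 69)*(5 - 37))*b = -129 + ((-20 + 69)*(5 - 37))*(5/3) = -129 + (49*(-32))*(5/3) = -129 - 1568*5/3 = -129 - 7840/3 = -8227/3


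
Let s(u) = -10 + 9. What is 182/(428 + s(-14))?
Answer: 26/61 ≈ 0.42623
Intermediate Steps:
s(u) = -1
182/(428 + s(-14)) = 182/(428 - 1) = 182/427 = 182*(1/427) = 26/61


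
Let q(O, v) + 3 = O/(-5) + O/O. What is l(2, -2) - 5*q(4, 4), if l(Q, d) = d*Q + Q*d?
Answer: 6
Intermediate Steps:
l(Q, d) = 2*Q*d (l(Q, d) = Q*d + Q*d = 2*Q*d)
q(O, v) = -2 - O/5 (q(O, v) = -3 + (O/(-5) + O/O) = -3 + (O*(-1/5) + 1) = -3 + (-O/5 + 1) = -3 + (1 - O/5) = -2 - O/5)
l(2, -2) - 5*q(4, 4) = 2*2*(-2) - 5*(-2 - 1/5*4) = -8 - 5*(-2 - 4/5) = -8 - 5*(-14/5) = -8 + 14 = 6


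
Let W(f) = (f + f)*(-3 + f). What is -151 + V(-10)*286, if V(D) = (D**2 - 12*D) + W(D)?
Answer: 137129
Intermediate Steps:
W(f) = 2*f*(-3 + f) (W(f) = (2*f)*(-3 + f) = 2*f*(-3 + f))
V(D) = D**2 - 12*D + 2*D*(-3 + D) (V(D) = (D**2 - 12*D) + 2*D*(-3 + D) = D**2 - 12*D + 2*D*(-3 + D))
-151 + V(-10)*286 = -151 + (3*(-10)*(-6 - 10))*286 = -151 + (3*(-10)*(-16))*286 = -151 + 480*286 = -151 + 137280 = 137129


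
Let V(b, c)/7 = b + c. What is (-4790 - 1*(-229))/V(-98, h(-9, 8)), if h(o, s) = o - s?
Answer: 4561/805 ≈ 5.6658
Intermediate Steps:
V(b, c) = 7*b + 7*c (V(b, c) = 7*(b + c) = 7*b + 7*c)
(-4790 - 1*(-229))/V(-98, h(-9, 8)) = (-4790 - 1*(-229))/(7*(-98) + 7*(-9 - 1*8)) = (-4790 + 229)/(-686 + 7*(-9 - 8)) = -4561/(-686 + 7*(-17)) = -4561/(-686 - 119) = -4561/(-805) = -4561*(-1/805) = 4561/805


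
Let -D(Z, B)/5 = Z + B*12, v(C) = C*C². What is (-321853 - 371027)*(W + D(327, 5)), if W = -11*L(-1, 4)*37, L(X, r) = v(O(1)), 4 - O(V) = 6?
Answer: -915294480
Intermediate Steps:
O(V) = -2 (O(V) = 4 - 1*6 = 4 - 6 = -2)
v(C) = C³
L(X, r) = -8 (L(X, r) = (-2)³ = -8)
D(Z, B) = -60*B - 5*Z (D(Z, B) = -5*(Z + B*12) = -5*(Z + 12*B) = -60*B - 5*Z)
W = 3256 (W = -11*(-8)*37 = 88*37 = 3256)
(-321853 - 371027)*(W + D(327, 5)) = (-321853 - 371027)*(3256 + (-60*5 - 5*327)) = -692880*(3256 + (-300 - 1635)) = -692880*(3256 - 1935) = -692880*1321 = -915294480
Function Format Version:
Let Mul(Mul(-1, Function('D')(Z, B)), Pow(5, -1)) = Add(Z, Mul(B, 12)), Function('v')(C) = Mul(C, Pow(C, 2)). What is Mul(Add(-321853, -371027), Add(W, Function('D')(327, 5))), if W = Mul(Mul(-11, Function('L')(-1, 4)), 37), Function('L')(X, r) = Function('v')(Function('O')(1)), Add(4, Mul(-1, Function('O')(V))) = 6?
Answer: -915294480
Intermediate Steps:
Function('O')(V) = -2 (Function('O')(V) = Add(4, Mul(-1, 6)) = Add(4, -6) = -2)
Function('v')(C) = Pow(C, 3)
Function('L')(X, r) = -8 (Function('L')(X, r) = Pow(-2, 3) = -8)
Function('D')(Z, B) = Add(Mul(-60, B), Mul(-5, Z)) (Function('D')(Z, B) = Mul(-5, Add(Z, Mul(B, 12))) = Mul(-5, Add(Z, Mul(12, B))) = Add(Mul(-60, B), Mul(-5, Z)))
W = 3256 (W = Mul(Mul(-11, -8), 37) = Mul(88, 37) = 3256)
Mul(Add(-321853, -371027), Add(W, Function('D')(327, 5))) = Mul(Add(-321853, -371027), Add(3256, Add(Mul(-60, 5), Mul(-5, 327)))) = Mul(-692880, Add(3256, Add(-300, -1635))) = Mul(-692880, Add(3256, -1935)) = Mul(-692880, 1321) = -915294480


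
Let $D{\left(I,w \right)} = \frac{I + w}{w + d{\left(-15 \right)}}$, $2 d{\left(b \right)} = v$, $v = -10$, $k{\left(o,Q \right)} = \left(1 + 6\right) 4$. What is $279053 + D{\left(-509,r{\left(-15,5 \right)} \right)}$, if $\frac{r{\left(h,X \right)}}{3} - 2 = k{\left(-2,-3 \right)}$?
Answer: $\frac{23719086}{85} \approx 2.7905 \cdot 10^{5}$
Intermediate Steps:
$k{\left(o,Q \right)} = 28$ ($k{\left(o,Q \right)} = 7 \cdot 4 = 28$)
$r{\left(h,X \right)} = 90$ ($r{\left(h,X \right)} = 6 + 3 \cdot 28 = 6 + 84 = 90$)
$d{\left(b \right)} = -5$ ($d{\left(b \right)} = \frac{1}{2} \left(-10\right) = -5$)
$D{\left(I,w \right)} = \frac{I + w}{-5 + w}$ ($D{\left(I,w \right)} = \frac{I + w}{w - 5} = \frac{I + w}{-5 + w}$)
$279053 + D{\left(-509,r{\left(-15,5 \right)} \right)} = 279053 + \frac{-509 + 90}{-5 + 90} = 279053 + \frac{1}{85} \left(-419\right) = 279053 - \frac{419}{85} = \frac{23719086}{85}$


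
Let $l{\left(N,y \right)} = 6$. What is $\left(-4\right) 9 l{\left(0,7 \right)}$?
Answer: $-216$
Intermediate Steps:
$\left(-4\right) 9 l{\left(0,7 \right)} = \left(-4\right) 9 \cdot 6 = \left(-36\right) 6 = -216$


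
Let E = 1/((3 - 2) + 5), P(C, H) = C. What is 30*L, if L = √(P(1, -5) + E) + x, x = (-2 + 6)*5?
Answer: 600 + 5*√42 ≈ 632.40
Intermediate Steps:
x = 20 (x = 4*5 = 20)
E = ⅙ (E = 1/(1 + 5) = 1/6 = ⅙ ≈ 0.16667)
L = 20 + √42/6 (L = √(1 + ⅙) + 20 = √(7/6) + 20 = √42/6 + 20 = 20 + √42/6 ≈ 21.080)
30*L = 30*(20 + √42/6) = 600 + 5*√42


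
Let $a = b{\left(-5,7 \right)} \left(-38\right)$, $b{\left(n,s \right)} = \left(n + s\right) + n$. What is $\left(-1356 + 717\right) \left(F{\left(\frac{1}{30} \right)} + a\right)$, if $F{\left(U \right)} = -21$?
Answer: $-59427$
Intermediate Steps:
$b{\left(n,s \right)} = s + 2 n$
$a = 114$ ($a = \left(7 + 2 \left(-5\right)\right) \left(-38\right) = \left(7 - 10\right) \left(-38\right) = \left(-3\right) \left(-38\right) = 114$)
$\left(-1356 + 717\right) \left(F{\left(\frac{1}{30} \right)} + a\right) = \left(-1356 + 717\right) \left(-21 + 114\right) = \left(-639\right) 93 = -59427$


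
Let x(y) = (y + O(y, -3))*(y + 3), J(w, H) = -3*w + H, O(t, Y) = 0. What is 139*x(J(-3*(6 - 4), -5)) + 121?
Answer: 29033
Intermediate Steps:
J(w, H) = H - 3*w
x(y) = y*(3 + y) (x(y) = (y + 0)*(y + 3) = y*(3 + y))
139*x(J(-3*(6 - 4), -5)) + 121 = 139*((-5 - (-9)*(6 - 4))*(3 + (-5 - (-9)*(6 - 4)))) + 121 = 139*((-5 - (-9)*2)*(3 + (-5 - (-9)*2))) + 121 = 139*((-5 - 3*(-6))*(3 + (-5 - 3*(-6)))) + 121 = 139*((-5 + 18)*(3 + (-5 + 18))) + 121 = 139*(13*(3 + 13)) + 121 = 139*(13*16) + 121 = 139*208 + 121 = 28912 + 121 = 29033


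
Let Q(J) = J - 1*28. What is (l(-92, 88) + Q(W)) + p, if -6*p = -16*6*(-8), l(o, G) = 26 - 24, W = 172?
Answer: 18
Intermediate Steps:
Q(J) = -28 + J (Q(J) = J - 28 = -28 + J)
l(o, G) = 2
p = -128 (p = -(-16*6)*(-8)/6 = -(-16)*(-8) = -1/6*768 = -128)
(l(-92, 88) + Q(W)) + p = (2 + (-28 + 172)) - 128 = (2 + 144) - 128 = 146 - 128 = 18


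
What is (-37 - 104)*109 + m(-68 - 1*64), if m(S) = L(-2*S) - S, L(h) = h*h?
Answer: 54459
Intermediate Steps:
L(h) = h**2
m(S) = -S + 4*S**2 (m(S) = (-2*S)**2 - S = 4*S**2 - S = -S + 4*S**2)
(-37 - 104)*109 + m(-68 - 1*64) = (-37 - 104)*109 + (-68 - 1*64)*(-1 + 4*(-68 - 1*64)) = -141*109 + (-68 - 64)*(-1 + 4*(-68 - 64)) = -15369 - 132*(-1 + 4*(-132)) = -15369 - 132*(-1 - 528) = -15369 - 132*(-529) = -15369 + 69828 = 54459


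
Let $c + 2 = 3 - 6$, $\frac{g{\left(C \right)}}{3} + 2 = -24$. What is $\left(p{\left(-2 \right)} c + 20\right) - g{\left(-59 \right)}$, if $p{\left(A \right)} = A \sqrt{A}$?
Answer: $98 + 10 i \sqrt{2} \approx 98.0 + 14.142 i$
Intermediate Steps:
$g{\left(C \right)} = -78$ ($g{\left(C \right)} = -6 + 3 \left(-24\right) = -6 - 72 = -78$)
$p{\left(A \right)} = A^{\frac{3}{2}}$
$c = -5$ ($c = -2 + \left(3 - 6\right) = -2 - 3 = -5$)
$\left(p{\left(-2 \right)} c + 20\right) - g{\left(-59 \right)} = \left(\left(-2\right)^{\frac{3}{2}} \left(-5\right) + 20\right) - -78 = \left(- 2 i \sqrt{2} \left(-5\right) + 20\right) + 78 = \left(10 i \sqrt{2} + 20\right) + 78 = \left(20 + 10 i \sqrt{2}\right) + 78 = 98 + 10 i \sqrt{2}$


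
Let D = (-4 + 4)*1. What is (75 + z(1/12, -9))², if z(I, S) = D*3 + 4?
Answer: 6241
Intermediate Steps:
D = 0 (D = 0*1 = 0)
z(I, S) = 4 (z(I, S) = 0*3 + 4 = 0 + 4 = 4)
(75 + z(1/12, -9))² = (75 + 4)² = 79² = 6241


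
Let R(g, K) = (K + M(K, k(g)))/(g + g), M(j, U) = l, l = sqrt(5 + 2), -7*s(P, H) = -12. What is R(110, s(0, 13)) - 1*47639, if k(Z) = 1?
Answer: -18341012/385 + sqrt(7)/220 ≈ -47639.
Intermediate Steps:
s(P, H) = 12/7 (s(P, H) = -1/7*(-12) = 12/7)
l = sqrt(7) ≈ 2.6458
M(j, U) = sqrt(7)
R(g, K) = (K + sqrt(7))/(2*g) (R(g, K) = (K + sqrt(7))/(g + g) = (K + sqrt(7))/((2*g)) = (K + sqrt(7))*(1/(2*g)) = (K + sqrt(7))/(2*g))
R(110, s(0, 13)) - 1*47639 = (1/2)*(12/7 + sqrt(7))/110 - 1*47639 = (1/2)*(1/110)*(12/7 + sqrt(7)) - 47639 = (3/385 + sqrt(7)/220) - 47639 = -18341012/385 + sqrt(7)/220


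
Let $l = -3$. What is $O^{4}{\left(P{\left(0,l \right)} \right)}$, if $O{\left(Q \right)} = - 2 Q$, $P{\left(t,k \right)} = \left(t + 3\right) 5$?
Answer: $810000$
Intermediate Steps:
$P{\left(t,k \right)} = 15 + 5 t$ ($P{\left(t,k \right)} = \left(3 + t\right) 5 = 15 + 5 t$)
$O^{4}{\left(P{\left(0,l \right)} \right)} = \left(- 2 \left(15 + 5 \cdot 0\right)\right)^{4} = \left(- 2 \left(15 + 0\right)\right)^{4} = \left(\left(-2\right) 15\right)^{4} = \left(-30\right)^{4} = 810000$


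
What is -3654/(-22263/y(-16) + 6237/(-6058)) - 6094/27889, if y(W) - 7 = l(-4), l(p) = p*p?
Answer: 4458753249778/1255123109915 ≈ 3.5524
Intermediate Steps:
l(p) = p²
y(W) = 23 (y(W) = 7 + (-4)² = 7 + 16 = 23)
-3654/(-22263/y(-16) + 6237/(-6058)) - 6094/27889 = -3654/(-22263/23 + 6237/(-6058)) - 6094/27889 = -3654/(-22263*1/23 + 6237*(-1/6058)) - 6094*1/27889 = -3654/(-22263/23 - 6237/6058) - 6094/27889 = -3654/(-135012705/139334) - 6094/27889 = -3654*(-139334/135012705) - 6094/27889 = 169708812/45004235 - 6094/27889 = 4458753249778/1255123109915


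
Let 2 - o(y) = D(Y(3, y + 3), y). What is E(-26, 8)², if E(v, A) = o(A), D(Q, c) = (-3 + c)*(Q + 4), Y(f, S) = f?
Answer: 1089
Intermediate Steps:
D(Q, c) = (-3 + c)*(4 + Q)
o(y) = 23 - 7*y (o(y) = 2 - (-12 - 3*3 + 4*y + 3*y) = 2 - (-12 - 9 + 4*y + 3*y) = 2 - (-21 + 7*y) = 2 + (21 - 7*y) = 23 - 7*y)
E(v, A) = 23 - 7*A
E(-26, 8)² = (23 - 7*8)² = (23 - 56)² = (-33)² = 1089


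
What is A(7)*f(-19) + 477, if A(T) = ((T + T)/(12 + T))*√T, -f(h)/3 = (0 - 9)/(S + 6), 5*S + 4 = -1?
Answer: 477 + 378*√7/95 ≈ 487.53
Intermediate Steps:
S = -1 (S = -⅘ + (⅕)*(-1) = -⅘ - ⅕ = -1)
f(h) = 27/5 (f(h) = -3*(0 - 9)/(-1 + 6) = -(-27)/5 = -3*(-9/5) = 27/5)
A(T) = 2*T^(3/2)/(12 + T) (A(T) = ((2*T)/(12 + T))*√T = (2*T/(12 + T))*√T = 2*T^(3/2)/(12 + T))
A(7)*f(-19) + 477 = (2*7^(3/2)/(12 + 7))*(27/5) + 477 = (2*(7*√7)/19)*(27/5) + 477 = (2*(7*√7)*(1/19))*(27/5) + 477 = (14*√7/19)*(27/5) + 477 = 378*√7/95 + 477 = 477 + 378*√7/95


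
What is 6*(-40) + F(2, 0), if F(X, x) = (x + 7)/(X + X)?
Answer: -953/4 ≈ -238.25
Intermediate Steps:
F(X, x) = (7 + x)/(2*X) (F(X, x) = (7 + x)/((2*X)) = (7 + x)*(1/(2*X)) = (7 + x)/(2*X))
6*(-40) + F(2, 0) = 6*(-40) + (½)*(7 + 0)/2 = -240 + (½)*(½)*7 = -240 + 7/4 = -953/4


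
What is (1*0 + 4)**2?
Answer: 16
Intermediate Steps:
(1*0 + 4)**2 = (0 + 4)**2 = 4**2 = 16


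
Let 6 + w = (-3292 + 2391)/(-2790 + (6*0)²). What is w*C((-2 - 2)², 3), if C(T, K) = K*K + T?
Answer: -79195/558 ≈ -141.93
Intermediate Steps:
C(T, K) = T + K² (C(T, K) = K² + T = T + K²)
w = -15839/2790 (w = -6 + (-3292 + 2391)/(-2790 + (6*0)²) = -6 - 901/(-2790 + 0²) = -6 - 901/(-2790 + 0) = -6 - 901/(-2790) = -6 - 901*(-1/2790) = -6 + 901/2790 = -15839/2790 ≈ -5.6771)
w*C((-2 - 2)², 3) = -15839*((-2 - 2)² + 3²)/2790 = -15839*((-4)² + 9)/2790 = -15839*(16 + 9)/2790 = -15839/2790*25 = -79195/558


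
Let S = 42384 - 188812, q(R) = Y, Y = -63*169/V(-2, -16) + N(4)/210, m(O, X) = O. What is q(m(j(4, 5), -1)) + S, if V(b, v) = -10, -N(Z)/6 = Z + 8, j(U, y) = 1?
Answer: -2035091/14 ≈ -1.4536e+5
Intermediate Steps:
N(Z) = -48 - 6*Z (N(Z) = -6*(Z + 8) = -6*(8 + Z) = -48 - 6*Z)
Y = 14901/14 (Y = -63/((-10/169)) + (-48 - 6*4)/210 = -63/((-10*1/169)) + (-48 - 24)*(1/210) = -63/(-10/169) - 72*1/210 = -63*(-169/10) - 12/35 = 10647/10 - 12/35 = 14901/14 ≈ 1064.4)
q(R) = 14901/14
S = -146428
q(m(j(4, 5), -1)) + S = 14901/14 - 146428 = -2035091/14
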